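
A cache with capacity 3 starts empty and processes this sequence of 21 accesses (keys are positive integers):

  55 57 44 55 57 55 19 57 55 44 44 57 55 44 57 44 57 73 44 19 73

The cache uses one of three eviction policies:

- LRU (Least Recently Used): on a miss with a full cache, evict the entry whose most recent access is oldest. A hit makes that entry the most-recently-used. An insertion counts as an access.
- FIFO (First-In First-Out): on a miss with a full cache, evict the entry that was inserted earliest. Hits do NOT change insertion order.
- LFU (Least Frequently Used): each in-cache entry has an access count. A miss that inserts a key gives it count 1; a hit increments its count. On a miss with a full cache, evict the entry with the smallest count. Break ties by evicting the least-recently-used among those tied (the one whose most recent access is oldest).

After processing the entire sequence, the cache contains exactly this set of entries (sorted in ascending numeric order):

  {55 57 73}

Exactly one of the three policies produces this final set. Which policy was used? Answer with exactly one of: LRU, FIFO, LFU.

Simulating under each policy and comparing final sets:
  LRU: final set = {19 44 73} -> differs
  FIFO: final set = {19 44 73} -> differs
  LFU: final set = {55 57 73} -> MATCHES target
Only LFU produces the target set.

Answer: LFU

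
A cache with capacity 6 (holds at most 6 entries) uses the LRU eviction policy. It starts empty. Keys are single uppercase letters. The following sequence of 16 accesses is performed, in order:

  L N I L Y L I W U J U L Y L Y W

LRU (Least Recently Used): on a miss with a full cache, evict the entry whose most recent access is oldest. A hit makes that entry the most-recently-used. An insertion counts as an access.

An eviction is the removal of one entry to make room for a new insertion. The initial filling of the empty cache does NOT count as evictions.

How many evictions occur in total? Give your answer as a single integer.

LRU simulation (capacity=6):
  1. access L: MISS. Cache (LRU->MRU): [L]
  2. access N: MISS. Cache (LRU->MRU): [L N]
  3. access I: MISS. Cache (LRU->MRU): [L N I]
  4. access L: HIT. Cache (LRU->MRU): [N I L]
  5. access Y: MISS. Cache (LRU->MRU): [N I L Y]
  6. access L: HIT. Cache (LRU->MRU): [N I Y L]
  7. access I: HIT. Cache (LRU->MRU): [N Y L I]
  8. access W: MISS. Cache (LRU->MRU): [N Y L I W]
  9. access U: MISS. Cache (LRU->MRU): [N Y L I W U]
  10. access J: MISS, evict N. Cache (LRU->MRU): [Y L I W U J]
  11. access U: HIT. Cache (LRU->MRU): [Y L I W J U]
  12. access L: HIT. Cache (LRU->MRU): [Y I W J U L]
  13. access Y: HIT. Cache (LRU->MRU): [I W J U L Y]
  14. access L: HIT. Cache (LRU->MRU): [I W J U Y L]
  15. access Y: HIT. Cache (LRU->MRU): [I W J U L Y]
  16. access W: HIT. Cache (LRU->MRU): [I J U L Y W]
Total: 9 hits, 7 misses, 1 evictions

Answer: 1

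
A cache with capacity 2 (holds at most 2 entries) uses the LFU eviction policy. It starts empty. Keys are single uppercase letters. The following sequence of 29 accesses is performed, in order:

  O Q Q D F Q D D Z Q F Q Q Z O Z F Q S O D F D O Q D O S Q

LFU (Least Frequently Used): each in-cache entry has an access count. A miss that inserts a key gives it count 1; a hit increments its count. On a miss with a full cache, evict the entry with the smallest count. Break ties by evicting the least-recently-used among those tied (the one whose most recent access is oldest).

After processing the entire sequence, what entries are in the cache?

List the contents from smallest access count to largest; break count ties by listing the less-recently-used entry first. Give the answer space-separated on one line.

LFU simulation (capacity=2):
  1. access O: MISS. Cache: [O(c=1)]
  2. access Q: MISS. Cache: [O(c=1) Q(c=1)]
  3. access Q: HIT, count now 2. Cache: [O(c=1) Q(c=2)]
  4. access D: MISS, evict O(c=1). Cache: [D(c=1) Q(c=2)]
  5. access F: MISS, evict D(c=1). Cache: [F(c=1) Q(c=2)]
  6. access Q: HIT, count now 3. Cache: [F(c=1) Q(c=3)]
  7. access D: MISS, evict F(c=1). Cache: [D(c=1) Q(c=3)]
  8. access D: HIT, count now 2. Cache: [D(c=2) Q(c=3)]
  9. access Z: MISS, evict D(c=2). Cache: [Z(c=1) Q(c=3)]
  10. access Q: HIT, count now 4. Cache: [Z(c=1) Q(c=4)]
  11. access F: MISS, evict Z(c=1). Cache: [F(c=1) Q(c=4)]
  12. access Q: HIT, count now 5. Cache: [F(c=1) Q(c=5)]
  13. access Q: HIT, count now 6. Cache: [F(c=1) Q(c=6)]
  14. access Z: MISS, evict F(c=1). Cache: [Z(c=1) Q(c=6)]
  15. access O: MISS, evict Z(c=1). Cache: [O(c=1) Q(c=6)]
  16. access Z: MISS, evict O(c=1). Cache: [Z(c=1) Q(c=6)]
  17. access F: MISS, evict Z(c=1). Cache: [F(c=1) Q(c=6)]
  18. access Q: HIT, count now 7. Cache: [F(c=1) Q(c=7)]
  19. access S: MISS, evict F(c=1). Cache: [S(c=1) Q(c=7)]
  20. access O: MISS, evict S(c=1). Cache: [O(c=1) Q(c=7)]
  21. access D: MISS, evict O(c=1). Cache: [D(c=1) Q(c=7)]
  22. access F: MISS, evict D(c=1). Cache: [F(c=1) Q(c=7)]
  23. access D: MISS, evict F(c=1). Cache: [D(c=1) Q(c=7)]
  24. access O: MISS, evict D(c=1). Cache: [O(c=1) Q(c=7)]
  25. access Q: HIT, count now 8. Cache: [O(c=1) Q(c=8)]
  26. access D: MISS, evict O(c=1). Cache: [D(c=1) Q(c=8)]
  27. access O: MISS, evict D(c=1). Cache: [O(c=1) Q(c=8)]
  28. access S: MISS, evict O(c=1). Cache: [S(c=1) Q(c=8)]
  29. access Q: HIT, count now 9. Cache: [S(c=1) Q(c=9)]
Total: 9 hits, 20 misses, 18 evictions

Answer: S Q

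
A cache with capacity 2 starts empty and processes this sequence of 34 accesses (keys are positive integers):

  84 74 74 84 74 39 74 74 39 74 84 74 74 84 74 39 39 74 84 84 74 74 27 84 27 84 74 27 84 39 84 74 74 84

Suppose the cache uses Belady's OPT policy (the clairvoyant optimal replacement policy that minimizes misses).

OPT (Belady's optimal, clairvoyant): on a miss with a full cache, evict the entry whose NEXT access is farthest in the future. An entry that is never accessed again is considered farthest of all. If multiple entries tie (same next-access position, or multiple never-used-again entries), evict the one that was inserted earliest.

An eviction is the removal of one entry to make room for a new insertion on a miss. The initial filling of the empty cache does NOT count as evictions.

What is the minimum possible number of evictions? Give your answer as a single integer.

OPT (Belady) simulation (capacity=2):
  1. access 84: MISS. Cache: [84]
  2. access 74: MISS. Cache: [84 74]
  3. access 74: HIT. Next use of 74: step 5. Cache: [84 74]
  4. access 84: HIT. Next use of 84: step 11. Cache: [84 74]
  5. access 74: HIT. Next use of 74: step 7. Cache: [84 74]
  6. access 39: MISS, evict 84 (next use: step 11). Cache: [74 39]
  7. access 74: HIT. Next use of 74: step 8. Cache: [74 39]
  8. access 74: HIT. Next use of 74: step 10. Cache: [74 39]
  9. access 39: HIT. Next use of 39: step 16. Cache: [74 39]
  10. access 74: HIT. Next use of 74: step 12. Cache: [74 39]
  11. access 84: MISS, evict 39 (next use: step 16). Cache: [74 84]
  12. access 74: HIT. Next use of 74: step 13. Cache: [74 84]
  13. access 74: HIT. Next use of 74: step 15. Cache: [74 84]
  14. access 84: HIT. Next use of 84: step 19. Cache: [74 84]
  15. access 74: HIT. Next use of 74: step 18. Cache: [74 84]
  16. access 39: MISS, evict 84 (next use: step 19). Cache: [74 39]
  17. access 39: HIT. Next use of 39: step 30. Cache: [74 39]
  18. access 74: HIT. Next use of 74: step 21. Cache: [74 39]
  19. access 84: MISS, evict 39 (next use: step 30). Cache: [74 84]
  20. access 84: HIT. Next use of 84: step 24. Cache: [74 84]
  21. access 74: HIT. Next use of 74: step 22. Cache: [74 84]
  22. access 74: HIT. Next use of 74: step 27. Cache: [74 84]
  23. access 27: MISS, evict 74 (next use: step 27). Cache: [84 27]
  24. access 84: HIT. Next use of 84: step 26. Cache: [84 27]
  25. access 27: HIT. Next use of 27: step 28. Cache: [84 27]
  26. access 84: HIT. Next use of 84: step 29. Cache: [84 27]
  27. access 74: MISS, evict 84 (next use: step 29). Cache: [27 74]
  28. access 27: HIT. Next use of 27: never. Cache: [27 74]
  29. access 84: MISS, evict 27 (next use: never). Cache: [74 84]
  30. access 39: MISS, evict 74 (next use: step 32). Cache: [84 39]
  31. access 84: HIT. Next use of 84: step 34. Cache: [84 39]
  32. access 74: MISS, evict 39 (next use: never). Cache: [84 74]
  33. access 74: HIT. Next use of 74: never. Cache: [84 74]
  34. access 84: HIT. Next use of 84: never. Cache: [84 74]
Total: 23 hits, 11 misses, 9 evictions

Answer: 9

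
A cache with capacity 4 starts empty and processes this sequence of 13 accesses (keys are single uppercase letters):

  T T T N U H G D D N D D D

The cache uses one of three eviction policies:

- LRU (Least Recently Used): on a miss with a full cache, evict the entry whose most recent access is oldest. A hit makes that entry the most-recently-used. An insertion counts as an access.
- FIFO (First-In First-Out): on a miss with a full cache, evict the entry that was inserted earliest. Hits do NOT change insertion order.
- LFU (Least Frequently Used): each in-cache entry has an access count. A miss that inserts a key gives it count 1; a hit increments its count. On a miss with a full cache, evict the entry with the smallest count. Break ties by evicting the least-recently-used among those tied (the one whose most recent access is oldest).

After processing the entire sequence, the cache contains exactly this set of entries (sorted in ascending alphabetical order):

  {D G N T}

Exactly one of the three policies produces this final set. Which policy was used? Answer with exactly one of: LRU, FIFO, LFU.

Simulating under each policy and comparing final sets:
  LRU: final set = {D G H N} -> differs
  FIFO: final set = {D G H N} -> differs
  LFU: final set = {D G N T} -> MATCHES target
Only LFU produces the target set.

Answer: LFU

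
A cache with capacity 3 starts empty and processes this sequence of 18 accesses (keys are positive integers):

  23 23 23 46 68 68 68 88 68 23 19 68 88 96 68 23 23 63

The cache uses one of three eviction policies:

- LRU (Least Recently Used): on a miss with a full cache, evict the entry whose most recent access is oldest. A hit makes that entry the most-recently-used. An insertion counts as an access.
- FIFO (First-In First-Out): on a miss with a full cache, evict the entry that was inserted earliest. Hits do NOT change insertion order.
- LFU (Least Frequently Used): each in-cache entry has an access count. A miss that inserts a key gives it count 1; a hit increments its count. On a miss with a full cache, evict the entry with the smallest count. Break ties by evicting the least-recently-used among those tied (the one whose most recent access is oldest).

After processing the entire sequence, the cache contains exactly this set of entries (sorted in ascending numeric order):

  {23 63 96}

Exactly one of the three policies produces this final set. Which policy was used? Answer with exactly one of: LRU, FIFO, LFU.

Answer: FIFO

Derivation:
Simulating under each policy and comparing final sets:
  LRU: final set = {23 63 68} -> differs
  FIFO: final set = {23 63 96} -> MATCHES target
  LFU: final set = {23 63 68} -> differs
Only FIFO produces the target set.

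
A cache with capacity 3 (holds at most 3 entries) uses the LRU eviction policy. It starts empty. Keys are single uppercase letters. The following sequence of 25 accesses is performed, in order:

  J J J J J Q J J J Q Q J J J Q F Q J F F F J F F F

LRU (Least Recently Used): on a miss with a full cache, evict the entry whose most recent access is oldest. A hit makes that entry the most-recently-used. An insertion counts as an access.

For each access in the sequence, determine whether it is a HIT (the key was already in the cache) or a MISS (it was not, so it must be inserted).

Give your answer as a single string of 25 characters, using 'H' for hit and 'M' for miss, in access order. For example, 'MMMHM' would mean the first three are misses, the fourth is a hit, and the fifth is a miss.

Answer: MHHHHMHHHHHHHHHMHHHHHHHHH

Derivation:
LRU simulation (capacity=3):
  1. access J: MISS. Cache (LRU->MRU): [J]
  2. access J: HIT. Cache (LRU->MRU): [J]
  3. access J: HIT. Cache (LRU->MRU): [J]
  4. access J: HIT. Cache (LRU->MRU): [J]
  5. access J: HIT. Cache (LRU->MRU): [J]
  6. access Q: MISS. Cache (LRU->MRU): [J Q]
  7. access J: HIT. Cache (LRU->MRU): [Q J]
  8. access J: HIT. Cache (LRU->MRU): [Q J]
  9. access J: HIT. Cache (LRU->MRU): [Q J]
  10. access Q: HIT. Cache (LRU->MRU): [J Q]
  11. access Q: HIT. Cache (LRU->MRU): [J Q]
  12. access J: HIT. Cache (LRU->MRU): [Q J]
  13. access J: HIT. Cache (LRU->MRU): [Q J]
  14. access J: HIT. Cache (LRU->MRU): [Q J]
  15. access Q: HIT. Cache (LRU->MRU): [J Q]
  16. access F: MISS. Cache (LRU->MRU): [J Q F]
  17. access Q: HIT. Cache (LRU->MRU): [J F Q]
  18. access J: HIT. Cache (LRU->MRU): [F Q J]
  19. access F: HIT. Cache (LRU->MRU): [Q J F]
  20. access F: HIT. Cache (LRU->MRU): [Q J F]
  21. access F: HIT. Cache (LRU->MRU): [Q J F]
  22. access J: HIT. Cache (LRU->MRU): [Q F J]
  23. access F: HIT. Cache (LRU->MRU): [Q J F]
  24. access F: HIT. Cache (LRU->MRU): [Q J F]
  25. access F: HIT. Cache (LRU->MRU): [Q J F]
Total: 22 hits, 3 misses, 0 evictions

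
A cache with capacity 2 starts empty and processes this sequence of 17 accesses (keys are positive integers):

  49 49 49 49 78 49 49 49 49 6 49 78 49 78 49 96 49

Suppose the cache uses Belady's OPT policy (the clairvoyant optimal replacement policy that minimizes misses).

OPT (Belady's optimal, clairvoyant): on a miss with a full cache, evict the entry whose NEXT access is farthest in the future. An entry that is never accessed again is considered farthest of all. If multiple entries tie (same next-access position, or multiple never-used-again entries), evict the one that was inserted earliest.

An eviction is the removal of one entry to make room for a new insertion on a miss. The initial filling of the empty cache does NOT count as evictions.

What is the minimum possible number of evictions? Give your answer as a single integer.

OPT (Belady) simulation (capacity=2):
  1. access 49: MISS. Cache: [49]
  2. access 49: HIT. Next use of 49: step 3. Cache: [49]
  3. access 49: HIT. Next use of 49: step 4. Cache: [49]
  4. access 49: HIT. Next use of 49: step 6. Cache: [49]
  5. access 78: MISS. Cache: [49 78]
  6. access 49: HIT. Next use of 49: step 7. Cache: [49 78]
  7. access 49: HIT. Next use of 49: step 8. Cache: [49 78]
  8. access 49: HIT. Next use of 49: step 9. Cache: [49 78]
  9. access 49: HIT. Next use of 49: step 11. Cache: [49 78]
  10. access 6: MISS, evict 78 (next use: step 12). Cache: [49 6]
  11. access 49: HIT. Next use of 49: step 13. Cache: [49 6]
  12. access 78: MISS, evict 6 (next use: never). Cache: [49 78]
  13. access 49: HIT. Next use of 49: step 15. Cache: [49 78]
  14. access 78: HIT. Next use of 78: never. Cache: [49 78]
  15. access 49: HIT. Next use of 49: step 17. Cache: [49 78]
  16. access 96: MISS, evict 78 (next use: never). Cache: [49 96]
  17. access 49: HIT. Next use of 49: never. Cache: [49 96]
Total: 12 hits, 5 misses, 3 evictions

Answer: 3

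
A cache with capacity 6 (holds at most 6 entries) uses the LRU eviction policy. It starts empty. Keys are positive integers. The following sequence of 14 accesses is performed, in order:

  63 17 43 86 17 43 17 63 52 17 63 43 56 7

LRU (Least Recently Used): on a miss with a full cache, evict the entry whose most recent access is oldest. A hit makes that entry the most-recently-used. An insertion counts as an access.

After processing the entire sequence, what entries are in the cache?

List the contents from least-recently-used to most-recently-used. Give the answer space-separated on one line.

LRU simulation (capacity=6):
  1. access 63: MISS. Cache (LRU->MRU): [63]
  2. access 17: MISS. Cache (LRU->MRU): [63 17]
  3. access 43: MISS. Cache (LRU->MRU): [63 17 43]
  4. access 86: MISS. Cache (LRU->MRU): [63 17 43 86]
  5. access 17: HIT. Cache (LRU->MRU): [63 43 86 17]
  6. access 43: HIT. Cache (LRU->MRU): [63 86 17 43]
  7. access 17: HIT. Cache (LRU->MRU): [63 86 43 17]
  8. access 63: HIT. Cache (LRU->MRU): [86 43 17 63]
  9. access 52: MISS. Cache (LRU->MRU): [86 43 17 63 52]
  10. access 17: HIT. Cache (LRU->MRU): [86 43 63 52 17]
  11. access 63: HIT. Cache (LRU->MRU): [86 43 52 17 63]
  12. access 43: HIT. Cache (LRU->MRU): [86 52 17 63 43]
  13. access 56: MISS. Cache (LRU->MRU): [86 52 17 63 43 56]
  14. access 7: MISS, evict 86. Cache (LRU->MRU): [52 17 63 43 56 7]
Total: 7 hits, 7 misses, 1 evictions

Answer: 52 17 63 43 56 7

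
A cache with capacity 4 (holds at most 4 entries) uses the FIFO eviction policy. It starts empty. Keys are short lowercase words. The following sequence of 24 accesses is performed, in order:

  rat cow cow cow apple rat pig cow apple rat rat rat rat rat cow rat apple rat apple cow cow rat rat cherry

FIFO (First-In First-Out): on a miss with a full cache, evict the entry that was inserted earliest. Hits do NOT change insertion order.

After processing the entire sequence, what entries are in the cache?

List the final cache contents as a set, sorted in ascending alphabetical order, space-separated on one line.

Answer: apple cherry cow pig

Derivation:
FIFO simulation (capacity=4):
  1. access rat: MISS. Cache (old->new): [rat]
  2. access cow: MISS. Cache (old->new): [rat cow]
  3. access cow: HIT. Cache (old->new): [rat cow]
  4. access cow: HIT. Cache (old->new): [rat cow]
  5. access apple: MISS. Cache (old->new): [rat cow apple]
  6. access rat: HIT. Cache (old->new): [rat cow apple]
  7. access pig: MISS. Cache (old->new): [rat cow apple pig]
  8. access cow: HIT. Cache (old->new): [rat cow apple pig]
  9. access apple: HIT. Cache (old->new): [rat cow apple pig]
  10. access rat: HIT. Cache (old->new): [rat cow apple pig]
  11. access rat: HIT. Cache (old->new): [rat cow apple pig]
  12. access rat: HIT. Cache (old->new): [rat cow apple pig]
  13. access rat: HIT. Cache (old->new): [rat cow apple pig]
  14. access rat: HIT. Cache (old->new): [rat cow apple pig]
  15. access cow: HIT. Cache (old->new): [rat cow apple pig]
  16. access rat: HIT. Cache (old->new): [rat cow apple pig]
  17. access apple: HIT. Cache (old->new): [rat cow apple pig]
  18. access rat: HIT. Cache (old->new): [rat cow apple pig]
  19. access apple: HIT. Cache (old->new): [rat cow apple pig]
  20. access cow: HIT. Cache (old->new): [rat cow apple pig]
  21. access cow: HIT. Cache (old->new): [rat cow apple pig]
  22. access rat: HIT. Cache (old->new): [rat cow apple pig]
  23. access rat: HIT. Cache (old->new): [rat cow apple pig]
  24. access cherry: MISS, evict rat. Cache (old->new): [cow apple pig cherry]
Total: 19 hits, 5 misses, 1 evictions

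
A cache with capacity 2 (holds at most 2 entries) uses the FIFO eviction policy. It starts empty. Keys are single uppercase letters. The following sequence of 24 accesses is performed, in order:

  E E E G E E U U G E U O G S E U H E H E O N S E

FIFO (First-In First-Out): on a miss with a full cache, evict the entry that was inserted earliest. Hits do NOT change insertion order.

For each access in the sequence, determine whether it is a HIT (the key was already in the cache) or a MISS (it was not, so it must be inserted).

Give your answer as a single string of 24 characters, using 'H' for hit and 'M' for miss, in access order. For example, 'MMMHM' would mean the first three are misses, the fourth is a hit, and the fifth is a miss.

FIFO simulation (capacity=2):
  1. access E: MISS. Cache (old->new): [E]
  2. access E: HIT. Cache (old->new): [E]
  3. access E: HIT. Cache (old->new): [E]
  4. access G: MISS. Cache (old->new): [E G]
  5. access E: HIT. Cache (old->new): [E G]
  6. access E: HIT. Cache (old->new): [E G]
  7. access U: MISS, evict E. Cache (old->new): [G U]
  8. access U: HIT. Cache (old->new): [G U]
  9. access G: HIT. Cache (old->new): [G U]
  10. access E: MISS, evict G. Cache (old->new): [U E]
  11. access U: HIT. Cache (old->new): [U E]
  12. access O: MISS, evict U. Cache (old->new): [E O]
  13. access G: MISS, evict E. Cache (old->new): [O G]
  14. access S: MISS, evict O. Cache (old->new): [G S]
  15. access E: MISS, evict G. Cache (old->new): [S E]
  16. access U: MISS, evict S. Cache (old->new): [E U]
  17. access H: MISS, evict E. Cache (old->new): [U H]
  18. access E: MISS, evict U. Cache (old->new): [H E]
  19. access H: HIT. Cache (old->new): [H E]
  20. access E: HIT. Cache (old->new): [H E]
  21. access O: MISS, evict H. Cache (old->new): [E O]
  22. access N: MISS, evict E. Cache (old->new): [O N]
  23. access S: MISS, evict O. Cache (old->new): [N S]
  24. access E: MISS, evict N. Cache (old->new): [S E]
Total: 9 hits, 15 misses, 13 evictions

Answer: MHHMHHMHHMHMMMMMMMHHMMMM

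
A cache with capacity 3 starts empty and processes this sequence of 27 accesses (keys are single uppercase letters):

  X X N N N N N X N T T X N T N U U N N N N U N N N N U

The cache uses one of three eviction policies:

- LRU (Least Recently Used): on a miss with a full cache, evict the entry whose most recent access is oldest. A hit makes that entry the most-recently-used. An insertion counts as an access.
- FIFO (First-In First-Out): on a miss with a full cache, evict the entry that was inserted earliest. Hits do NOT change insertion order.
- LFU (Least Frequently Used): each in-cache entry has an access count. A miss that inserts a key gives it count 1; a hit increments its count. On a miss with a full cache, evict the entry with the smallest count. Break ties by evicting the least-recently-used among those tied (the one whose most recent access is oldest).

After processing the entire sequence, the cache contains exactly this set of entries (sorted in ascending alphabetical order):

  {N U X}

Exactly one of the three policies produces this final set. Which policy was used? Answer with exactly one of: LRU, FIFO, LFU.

Answer: LFU

Derivation:
Simulating under each policy and comparing final sets:
  LRU: final set = {N T U} -> differs
  FIFO: final set = {N T U} -> differs
  LFU: final set = {N U X} -> MATCHES target
Only LFU produces the target set.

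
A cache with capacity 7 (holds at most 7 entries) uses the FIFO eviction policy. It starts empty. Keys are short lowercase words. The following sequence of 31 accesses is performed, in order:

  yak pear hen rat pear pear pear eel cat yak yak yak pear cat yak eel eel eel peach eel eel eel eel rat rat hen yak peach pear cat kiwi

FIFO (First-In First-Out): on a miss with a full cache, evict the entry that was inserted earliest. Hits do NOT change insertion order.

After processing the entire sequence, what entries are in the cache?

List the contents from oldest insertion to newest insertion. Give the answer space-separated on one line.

Answer: pear hen rat eel cat peach kiwi

Derivation:
FIFO simulation (capacity=7):
  1. access yak: MISS. Cache (old->new): [yak]
  2. access pear: MISS. Cache (old->new): [yak pear]
  3. access hen: MISS. Cache (old->new): [yak pear hen]
  4. access rat: MISS. Cache (old->new): [yak pear hen rat]
  5. access pear: HIT. Cache (old->new): [yak pear hen rat]
  6. access pear: HIT. Cache (old->new): [yak pear hen rat]
  7. access pear: HIT. Cache (old->new): [yak pear hen rat]
  8. access eel: MISS. Cache (old->new): [yak pear hen rat eel]
  9. access cat: MISS. Cache (old->new): [yak pear hen rat eel cat]
  10. access yak: HIT. Cache (old->new): [yak pear hen rat eel cat]
  11. access yak: HIT. Cache (old->new): [yak pear hen rat eel cat]
  12. access yak: HIT. Cache (old->new): [yak pear hen rat eel cat]
  13. access pear: HIT. Cache (old->new): [yak pear hen rat eel cat]
  14. access cat: HIT. Cache (old->new): [yak pear hen rat eel cat]
  15. access yak: HIT. Cache (old->new): [yak pear hen rat eel cat]
  16. access eel: HIT. Cache (old->new): [yak pear hen rat eel cat]
  17. access eel: HIT. Cache (old->new): [yak pear hen rat eel cat]
  18. access eel: HIT. Cache (old->new): [yak pear hen rat eel cat]
  19. access peach: MISS. Cache (old->new): [yak pear hen rat eel cat peach]
  20. access eel: HIT. Cache (old->new): [yak pear hen rat eel cat peach]
  21. access eel: HIT. Cache (old->new): [yak pear hen rat eel cat peach]
  22. access eel: HIT. Cache (old->new): [yak pear hen rat eel cat peach]
  23. access eel: HIT. Cache (old->new): [yak pear hen rat eel cat peach]
  24. access rat: HIT. Cache (old->new): [yak pear hen rat eel cat peach]
  25. access rat: HIT. Cache (old->new): [yak pear hen rat eel cat peach]
  26. access hen: HIT. Cache (old->new): [yak pear hen rat eel cat peach]
  27. access yak: HIT. Cache (old->new): [yak pear hen rat eel cat peach]
  28. access peach: HIT. Cache (old->new): [yak pear hen rat eel cat peach]
  29. access pear: HIT. Cache (old->new): [yak pear hen rat eel cat peach]
  30. access cat: HIT. Cache (old->new): [yak pear hen rat eel cat peach]
  31. access kiwi: MISS, evict yak. Cache (old->new): [pear hen rat eel cat peach kiwi]
Total: 23 hits, 8 misses, 1 evictions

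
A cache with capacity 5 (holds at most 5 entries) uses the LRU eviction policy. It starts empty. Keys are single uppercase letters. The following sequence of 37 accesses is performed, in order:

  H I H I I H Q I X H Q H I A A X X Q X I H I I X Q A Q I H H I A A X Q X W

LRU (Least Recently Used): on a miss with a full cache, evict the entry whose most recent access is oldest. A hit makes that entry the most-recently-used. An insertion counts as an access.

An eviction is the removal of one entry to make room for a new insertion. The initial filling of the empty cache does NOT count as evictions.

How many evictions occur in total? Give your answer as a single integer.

LRU simulation (capacity=5):
  1. access H: MISS. Cache (LRU->MRU): [H]
  2. access I: MISS. Cache (LRU->MRU): [H I]
  3. access H: HIT. Cache (LRU->MRU): [I H]
  4. access I: HIT. Cache (LRU->MRU): [H I]
  5. access I: HIT. Cache (LRU->MRU): [H I]
  6. access H: HIT. Cache (LRU->MRU): [I H]
  7. access Q: MISS. Cache (LRU->MRU): [I H Q]
  8. access I: HIT. Cache (LRU->MRU): [H Q I]
  9. access X: MISS. Cache (LRU->MRU): [H Q I X]
  10. access H: HIT. Cache (LRU->MRU): [Q I X H]
  11. access Q: HIT. Cache (LRU->MRU): [I X H Q]
  12. access H: HIT. Cache (LRU->MRU): [I X Q H]
  13. access I: HIT. Cache (LRU->MRU): [X Q H I]
  14. access A: MISS. Cache (LRU->MRU): [X Q H I A]
  15. access A: HIT. Cache (LRU->MRU): [X Q H I A]
  16. access X: HIT. Cache (LRU->MRU): [Q H I A X]
  17. access X: HIT. Cache (LRU->MRU): [Q H I A X]
  18. access Q: HIT. Cache (LRU->MRU): [H I A X Q]
  19. access X: HIT. Cache (LRU->MRU): [H I A Q X]
  20. access I: HIT. Cache (LRU->MRU): [H A Q X I]
  21. access H: HIT. Cache (LRU->MRU): [A Q X I H]
  22. access I: HIT. Cache (LRU->MRU): [A Q X H I]
  23. access I: HIT. Cache (LRU->MRU): [A Q X H I]
  24. access X: HIT. Cache (LRU->MRU): [A Q H I X]
  25. access Q: HIT. Cache (LRU->MRU): [A H I X Q]
  26. access A: HIT. Cache (LRU->MRU): [H I X Q A]
  27. access Q: HIT. Cache (LRU->MRU): [H I X A Q]
  28. access I: HIT. Cache (LRU->MRU): [H X A Q I]
  29. access H: HIT. Cache (LRU->MRU): [X A Q I H]
  30. access H: HIT. Cache (LRU->MRU): [X A Q I H]
  31. access I: HIT. Cache (LRU->MRU): [X A Q H I]
  32. access A: HIT. Cache (LRU->MRU): [X Q H I A]
  33. access A: HIT. Cache (LRU->MRU): [X Q H I A]
  34. access X: HIT. Cache (LRU->MRU): [Q H I A X]
  35. access Q: HIT. Cache (LRU->MRU): [H I A X Q]
  36. access X: HIT. Cache (LRU->MRU): [H I A Q X]
  37. access W: MISS, evict H. Cache (LRU->MRU): [I A Q X W]
Total: 31 hits, 6 misses, 1 evictions

Answer: 1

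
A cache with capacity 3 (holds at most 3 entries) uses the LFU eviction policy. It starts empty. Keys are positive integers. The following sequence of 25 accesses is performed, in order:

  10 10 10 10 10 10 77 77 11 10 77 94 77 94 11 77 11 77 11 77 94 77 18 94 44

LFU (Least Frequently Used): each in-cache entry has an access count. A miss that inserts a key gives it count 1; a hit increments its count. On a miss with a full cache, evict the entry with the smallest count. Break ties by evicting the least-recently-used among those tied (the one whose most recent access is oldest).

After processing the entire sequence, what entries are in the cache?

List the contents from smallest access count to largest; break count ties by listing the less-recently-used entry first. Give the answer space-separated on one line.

Answer: 44 10 77

Derivation:
LFU simulation (capacity=3):
  1. access 10: MISS. Cache: [10(c=1)]
  2. access 10: HIT, count now 2. Cache: [10(c=2)]
  3. access 10: HIT, count now 3. Cache: [10(c=3)]
  4. access 10: HIT, count now 4. Cache: [10(c=4)]
  5. access 10: HIT, count now 5. Cache: [10(c=5)]
  6. access 10: HIT, count now 6. Cache: [10(c=6)]
  7. access 77: MISS. Cache: [77(c=1) 10(c=6)]
  8. access 77: HIT, count now 2. Cache: [77(c=2) 10(c=6)]
  9. access 11: MISS. Cache: [11(c=1) 77(c=2) 10(c=6)]
  10. access 10: HIT, count now 7. Cache: [11(c=1) 77(c=2) 10(c=7)]
  11. access 77: HIT, count now 3. Cache: [11(c=1) 77(c=3) 10(c=7)]
  12. access 94: MISS, evict 11(c=1). Cache: [94(c=1) 77(c=3) 10(c=7)]
  13. access 77: HIT, count now 4. Cache: [94(c=1) 77(c=4) 10(c=7)]
  14. access 94: HIT, count now 2. Cache: [94(c=2) 77(c=4) 10(c=7)]
  15. access 11: MISS, evict 94(c=2). Cache: [11(c=1) 77(c=4) 10(c=7)]
  16. access 77: HIT, count now 5. Cache: [11(c=1) 77(c=5) 10(c=7)]
  17. access 11: HIT, count now 2. Cache: [11(c=2) 77(c=5) 10(c=7)]
  18. access 77: HIT, count now 6. Cache: [11(c=2) 77(c=6) 10(c=7)]
  19. access 11: HIT, count now 3. Cache: [11(c=3) 77(c=6) 10(c=7)]
  20. access 77: HIT, count now 7. Cache: [11(c=3) 10(c=7) 77(c=7)]
  21. access 94: MISS, evict 11(c=3). Cache: [94(c=1) 10(c=7) 77(c=7)]
  22. access 77: HIT, count now 8. Cache: [94(c=1) 10(c=7) 77(c=8)]
  23. access 18: MISS, evict 94(c=1). Cache: [18(c=1) 10(c=7) 77(c=8)]
  24. access 94: MISS, evict 18(c=1). Cache: [94(c=1) 10(c=7) 77(c=8)]
  25. access 44: MISS, evict 94(c=1). Cache: [44(c=1) 10(c=7) 77(c=8)]
Total: 16 hits, 9 misses, 6 evictions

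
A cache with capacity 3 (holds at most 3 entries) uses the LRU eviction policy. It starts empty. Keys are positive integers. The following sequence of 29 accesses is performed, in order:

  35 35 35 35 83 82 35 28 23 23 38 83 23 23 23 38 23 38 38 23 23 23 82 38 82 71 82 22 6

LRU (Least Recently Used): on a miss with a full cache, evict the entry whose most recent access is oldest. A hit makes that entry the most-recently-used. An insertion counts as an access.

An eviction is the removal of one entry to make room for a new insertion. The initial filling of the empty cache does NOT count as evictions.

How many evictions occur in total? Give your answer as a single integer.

LRU simulation (capacity=3):
  1. access 35: MISS. Cache (LRU->MRU): [35]
  2. access 35: HIT. Cache (LRU->MRU): [35]
  3. access 35: HIT. Cache (LRU->MRU): [35]
  4. access 35: HIT. Cache (LRU->MRU): [35]
  5. access 83: MISS. Cache (LRU->MRU): [35 83]
  6. access 82: MISS. Cache (LRU->MRU): [35 83 82]
  7. access 35: HIT. Cache (LRU->MRU): [83 82 35]
  8. access 28: MISS, evict 83. Cache (LRU->MRU): [82 35 28]
  9. access 23: MISS, evict 82. Cache (LRU->MRU): [35 28 23]
  10. access 23: HIT. Cache (LRU->MRU): [35 28 23]
  11. access 38: MISS, evict 35. Cache (LRU->MRU): [28 23 38]
  12. access 83: MISS, evict 28. Cache (LRU->MRU): [23 38 83]
  13. access 23: HIT. Cache (LRU->MRU): [38 83 23]
  14. access 23: HIT. Cache (LRU->MRU): [38 83 23]
  15. access 23: HIT. Cache (LRU->MRU): [38 83 23]
  16. access 38: HIT. Cache (LRU->MRU): [83 23 38]
  17. access 23: HIT. Cache (LRU->MRU): [83 38 23]
  18. access 38: HIT. Cache (LRU->MRU): [83 23 38]
  19. access 38: HIT. Cache (LRU->MRU): [83 23 38]
  20. access 23: HIT. Cache (LRU->MRU): [83 38 23]
  21. access 23: HIT. Cache (LRU->MRU): [83 38 23]
  22. access 23: HIT. Cache (LRU->MRU): [83 38 23]
  23. access 82: MISS, evict 83. Cache (LRU->MRU): [38 23 82]
  24. access 38: HIT. Cache (LRU->MRU): [23 82 38]
  25. access 82: HIT. Cache (LRU->MRU): [23 38 82]
  26. access 71: MISS, evict 23. Cache (LRU->MRU): [38 82 71]
  27. access 82: HIT. Cache (LRU->MRU): [38 71 82]
  28. access 22: MISS, evict 38. Cache (LRU->MRU): [71 82 22]
  29. access 6: MISS, evict 71. Cache (LRU->MRU): [82 22 6]
Total: 18 hits, 11 misses, 8 evictions

Answer: 8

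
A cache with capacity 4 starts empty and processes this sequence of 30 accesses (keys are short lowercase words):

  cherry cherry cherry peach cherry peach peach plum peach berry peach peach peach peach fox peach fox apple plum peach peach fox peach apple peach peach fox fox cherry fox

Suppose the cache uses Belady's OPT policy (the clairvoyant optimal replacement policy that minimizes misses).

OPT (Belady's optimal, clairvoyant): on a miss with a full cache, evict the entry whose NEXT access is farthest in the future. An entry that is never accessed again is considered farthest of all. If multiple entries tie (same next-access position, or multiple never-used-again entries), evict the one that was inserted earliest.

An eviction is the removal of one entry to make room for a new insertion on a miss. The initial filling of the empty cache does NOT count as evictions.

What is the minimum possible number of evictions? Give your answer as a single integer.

Answer: 3

Derivation:
OPT (Belady) simulation (capacity=4):
  1. access cherry: MISS. Cache: [cherry]
  2. access cherry: HIT. Next use of cherry: step 3. Cache: [cherry]
  3. access cherry: HIT. Next use of cherry: step 5. Cache: [cherry]
  4. access peach: MISS. Cache: [cherry peach]
  5. access cherry: HIT. Next use of cherry: step 29. Cache: [cherry peach]
  6. access peach: HIT. Next use of peach: step 7. Cache: [cherry peach]
  7. access peach: HIT. Next use of peach: step 9. Cache: [cherry peach]
  8. access plum: MISS. Cache: [cherry peach plum]
  9. access peach: HIT. Next use of peach: step 11. Cache: [cherry peach plum]
  10. access berry: MISS. Cache: [cherry peach plum berry]
  11. access peach: HIT. Next use of peach: step 12. Cache: [cherry peach plum berry]
  12. access peach: HIT. Next use of peach: step 13. Cache: [cherry peach plum berry]
  13. access peach: HIT. Next use of peach: step 14. Cache: [cherry peach plum berry]
  14. access peach: HIT. Next use of peach: step 16. Cache: [cherry peach plum berry]
  15. access fox: MISS, evict berry (next use: never). Cache: [cherry peach plum fox]
  16. access peach: HIT. Next use of peach: step 20. Cache: [cherry peach plum fox]
  17. access fox: HIT. Next use of fox: step 22. Cache: [cherry peach plum fox]
  18. access apple: MISS, evict cherry (next use: step 29). Cache: [peach plum fox apple]
  19. access plum: HIT. Next use of plum: never. Cache: [peach plum fox apple]
  20. access peach: HIT. Next use of peach: step 21. Cache: [peach plum fox apple]
  21. access peach: HIT. Next use of peach: step 23. Cache: [peach plum fox apple]
  22. access fox: HIT. Next use of fox: step 27. Cache: [peach plum fox apple]
  23. access peach: HIT. Next use of peach: step 25. Cache: [peach plum fox apple]
  24. access apple: HIT. Next use of apple: never. Cache: [peach plum fox apple]
  25. access peach: HIT. Next use of peach: step 26. Cache: [peach plum fox apple]
  26. access peach: HIT. Next use of peach: never. Cache: [peach plum fox apple]
  27. access fox: HIT. Next use of fox: step 28. Cache: [peach plum fox apple]
  28. access fox: HIT. Next use of fox: step 30. Cache: [peach plum fox apple]
  29. access cherry: MISS, evict peach (next use: never). Cache: [plum fox apple cherry]
  30. access fox: HIT. Next use of fox: never. Cache: [plum fox apple cherry]
Total: 23 hits, 7 misses, 3 evictions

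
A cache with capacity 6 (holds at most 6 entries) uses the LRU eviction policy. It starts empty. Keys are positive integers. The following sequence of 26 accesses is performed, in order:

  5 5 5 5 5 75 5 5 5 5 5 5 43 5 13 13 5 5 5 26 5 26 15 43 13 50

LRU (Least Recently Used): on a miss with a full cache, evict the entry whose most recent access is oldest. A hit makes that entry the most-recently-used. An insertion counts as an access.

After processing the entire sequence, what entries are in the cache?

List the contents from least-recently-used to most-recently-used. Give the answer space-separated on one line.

LRU simulation (capacity=6):
  1. access 5: MISS. Cache (LRU->MRU): [5]
  2. access 5: HIT. Cache (LRU->MRU): [5]
  3. access 5: HIT. Cache (LRU->MRU): [5]
  4. access 5: HIT. Cache (LRU->MRU): [5]
  5. access 5: HIT. Cache (LRU->MRU): [5]
  6. access 75: MISS. Cache (LRU->MRU): [5 75]
  7. access 5: HIT. Cache (LRU->MRU): [75 5]
  8. access 5: HIT. Cache (LRU->MRU): [75 5]
  9. access 5: HIT. Cache (LRU->MRU): [75 5]
  10. access 5: HIT. Cache (LRU->MRU): [75 5]
  11. access 5: HIT. Cache (LRU->MRU): [75 5]
  12. access 5: HIT. Cache (LRU->MRU): [75 5]
  13. access 43: MISS. Cache (LRU->MRU): [75 5 43]
  14. access 5: HIT. Cache (LRU->MRU): [75 43 5]
  15. access 13: MISS. Cache (LRU->MRU): [75 43 5 13]
  16. access 13: HIT. Cache (LRU->MRU): [75 43 5 13]
  17. access 5: HIT. Cache (LRU->MRU): [75 43 13 5]
  18. access 5: HIT. Cache (LRU->MRU): [75 43 13 5]
  19. access 5: HIT. Cache (LRU->MRU): [75 43 13 5]
  20. access 26: MISS. Cache (LRU->MRU): [75 43 13 5 26]
  21. access 5: HIT. Cache (LRU->MRU): [75 43 13 26 5]
  22. access 26: HIT. Cache (LRU->MRU): [75 43 13 5 26]
  23. access 15: MISS. Cache (LRU->MRU): [75 43 13 5 26 15]
  24. access 43: HIT. Cache (LRU->MRU): [75 13 5 26 15 43]
  25. access 13: HIT. Cache (LRU->MRU): [75 5 26 15 43 13]
  26. access 50: MISS, evict 75. Cache (LRU->MRU): [5 26 15 43 13 50]
Total: 19 hits, 7 misses, 1 evictions

Answer: 5 26 15 43 13 50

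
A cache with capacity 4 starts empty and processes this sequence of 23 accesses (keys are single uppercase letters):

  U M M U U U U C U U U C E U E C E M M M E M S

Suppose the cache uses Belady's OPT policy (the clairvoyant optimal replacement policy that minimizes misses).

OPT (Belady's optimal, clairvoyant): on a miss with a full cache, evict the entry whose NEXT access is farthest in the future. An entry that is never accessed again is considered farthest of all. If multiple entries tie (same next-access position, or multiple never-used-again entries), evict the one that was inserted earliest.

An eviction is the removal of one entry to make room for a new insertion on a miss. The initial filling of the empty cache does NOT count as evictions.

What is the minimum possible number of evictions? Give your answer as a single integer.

OPT (Belady) simulation (capacity=4):
  1. access U: MISS. Cache: [U]
  2. access M: MISS. Cache: [U M]
  3. access M: HIT. Next use of M: step 18. Cache: [U M]
  4. access U: HIT. Next use of U: step 5. Cache: [U M]
  5. access U: HIT. Next use of U: step 6. Cache: [U M]
  6. access U: HIT. Next use of U: step 7. Cache: [U M]
  7. access U: HIT. Next use of U: step 9. Cache: [U M]
  8. access C: MISS. Cache: [U M C]
  9. access U: HIT. Next use of U: step 10. Cache: [U M C]
  10. access U: HIT. Next use of U: step 11. Cache: [U M C]
  11. access U: HIT. Next use of U: step 14. Cache: [U M C]
  12. access C: HIT. Next use of C: step 16. Cache: [U M C]
  13. access E: MISS. Cache: [U M C E]
  14. access U: HIT. Next use of U: never. Cache: [U M C E]
  15. access E: HIT. Next use of E: step 17. Cache: [U M C E]
  16. access C: HIT. Next use of C: never. Cache: [U M C E]
  17. access E: HIT. Next use of E: step 21. Cache: [U M C E]
  18. access M: HIT. Next use of M: step 19. Cache: [U M C E]
  19. access M: HIT. Next use of M: step 20. Cache: [U M C E]
  20. access M: HIT. Next use of M: step 22. Cache: [U M C E]
  21. access E: HIT. Next use of E: never. Cache: [U M C E]
  22. access M: HIT. Next use of M: never. Cache: [U M C E]
  23. access S: MISS, evict U (next use: never). Cache: [M C E S]
Total: 18 hits, 5 misses, 1 evictions

Answer: 1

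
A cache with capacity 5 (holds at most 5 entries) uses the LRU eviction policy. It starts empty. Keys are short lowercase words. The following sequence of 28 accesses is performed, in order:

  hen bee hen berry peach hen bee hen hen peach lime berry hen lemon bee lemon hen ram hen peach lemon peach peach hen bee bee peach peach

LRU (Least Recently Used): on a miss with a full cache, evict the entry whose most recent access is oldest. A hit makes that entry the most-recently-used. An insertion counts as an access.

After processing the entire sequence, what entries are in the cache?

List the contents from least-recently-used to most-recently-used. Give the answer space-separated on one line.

Answer: ram lemon hen bee peach

Derivation:
LRU simulation (capacity=5):
  1. access hen: MISS. Cache (LRU->MRU): [hen]
  2. access bee: MISS. Cache (LRU->MRU): [hen bee]
  3. access hen: HIT. Cache (LRU->MRU): [bee hen]
  4. access berry: MISS. Cache (LRU->MRU): [bee hen berry]
  5. access peach: MISS. Cache (LRU->MRU): [bee hen berry peach]
  6. access hen: HIT. Cache (LRU->MRU): [bee berry peach hen]
  7. access bee: HIT. Cache (LRU->MRU): [berry peach hen bee]
  8. access hen: HIT. Cache (LRU->MRU): [berry peach bee hen]
  9. access hen: HIT. Cache (LRU->MRU): [berry peach bee hen]
  10. access peach: HIT. Cache (LRU->MRU): [berry bee hen peach]
  11. access lime: MISS. Cache (LRU->MRU): [berry bee hen peach lime]
  12. access berry: HIT. Cache (LRU->MRU): [bee hen peach lime berry]
  13. access hen: HIT. Cache (LRU->MRU): [bee peach lime berry hen]
  14. access lemon: MISS, evict bee. Cache (LRU->MRU): [peach lime berry hen lemon]
  15. access bee: MISS, evict peach. Cache (LRU->MRU): [lime berry hen lemon bee]
  16. access lemon: HIT. Cache (LRU->MRU): [lime berry hen bee lemon]
  17. access hen: HIT. Cache (LRU->MRU): [lime berry bee lemon hen]
  18. access ram: MISS, evict lime. Cache (LRU->MRU): [berry bee lemon hen ram]
  19. access hen: HIT. Cache (LRU->MRU): [berry bee lemon ram hen]
  20. access peach: MISS, evict berry. Cache (LRU->MRU): [bee lemon ram hen peach]
  21. access lemon: HIT. Cache (LRU->MRU): [bee ram hen peach lemon]
  22. access peach: HIT. Cache (LRU->MRU): [bee ram hen lemon peach]
  23. access peach: HIT. Cache (LRU->MRU): [bee ram hen lemon peach]
  24. access hen: HIT. Cache (LRU->MRU): [bee ram lemon peach hen]
  25. access bee: HIT. Cache (LRU->MRU): [ram lemon peach hen bee]
  26. access bee: HIT. Cache (LRU->MRU): [ram lemon peach hen bee]
  27. access peach: HIT. Cache (LRU->MRU): [ram lemon hen bee peach]
  28. access peach: HIT. Cache (LRU->MRU): [ram lemon hen bee peach]
Total: 19 hits, 9 misses, 4 evictions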